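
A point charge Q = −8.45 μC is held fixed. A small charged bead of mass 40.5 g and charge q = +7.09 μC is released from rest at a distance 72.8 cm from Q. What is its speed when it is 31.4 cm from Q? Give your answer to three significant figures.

6.94 m/s

Only the electrostatic force acts, so mechanical energy is conserved: ½mv² = U₁ − U₂ = kQq(1/r₁ − 1/r₂).
U₁ − U₂ = (8.99×10⁹ N·m²/C²)(-8.45×10⁻⁶ C)(7.09×10⁻⁶ C)(1/0.728 − 1/0.314) = 0.975 J.
v = √(2·0.975/0.0405) = 6.94 m/s.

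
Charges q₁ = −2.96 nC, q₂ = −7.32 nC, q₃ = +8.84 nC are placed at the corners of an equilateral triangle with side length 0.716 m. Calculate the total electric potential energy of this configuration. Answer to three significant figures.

The assembly work is the sum of pairwise potential energies, U = Σ_{i<j} kqᵢqⱼ/rᵢⱼ.
All three pair separations equal the side length, 0.716 m.
U = (2.72×10⁻⁷) + (-3.29×10⁻⁷) + (-8.12×10⁻⁷) = -8.69×10⁻⁷ J.

-8.69×10⁻⁷ J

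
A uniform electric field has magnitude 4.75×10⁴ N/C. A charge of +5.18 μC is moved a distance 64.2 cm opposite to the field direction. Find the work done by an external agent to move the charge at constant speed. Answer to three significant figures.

0.158 J

The potential change for a displacement 64.2 cm opposite to the field direction is ΔV = +Ed = 3.05×10⁴ V.
W_ext = qΔV = 0.158 J.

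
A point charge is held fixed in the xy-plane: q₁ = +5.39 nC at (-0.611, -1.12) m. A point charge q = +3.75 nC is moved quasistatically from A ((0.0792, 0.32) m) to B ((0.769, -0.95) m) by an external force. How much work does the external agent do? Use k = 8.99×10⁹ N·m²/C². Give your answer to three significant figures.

For quasistatic motion the external work equals the change in potential energy: W_ext = qΔV = q(V_B − V_A).
At A: distance to the source charge is 1.60 m; V_A = kq₁/r = 30.3 V.
At B: distance to the source charge is 1.39 m; V_B = kq₁/r = 34.8 V.
ΔV = V_B − V_A = 4.51 V.
W_ext = qΔV = (3.75×10⁻⁹ C)(4.51 V) = 1.69×10⁻⁸ J.

1.69×10⁻⁸ J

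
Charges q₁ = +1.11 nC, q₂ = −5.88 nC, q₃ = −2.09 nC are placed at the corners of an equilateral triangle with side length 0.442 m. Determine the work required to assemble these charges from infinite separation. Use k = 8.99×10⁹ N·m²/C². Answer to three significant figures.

7.00×10⁻⁸ J

The assembly work is the sum of pairwise potential energies, U = Σ_{i<j} kqᵢqⱼ/rᵢⱼ.
All three pair separations equal the side length, 0.442 m.
U = (-1.33×10⁻⁷) + (-4.72×10⁻⁸) + (2.50×10⁻⁷) = 7.00×10⁻⁸ J.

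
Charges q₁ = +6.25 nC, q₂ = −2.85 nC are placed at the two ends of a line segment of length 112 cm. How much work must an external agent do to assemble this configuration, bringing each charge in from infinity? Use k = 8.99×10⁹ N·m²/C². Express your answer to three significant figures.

The assembly work is the sum of pairwise potential energies, U = Σ_{i<j} kqᵢqⱼ/rᵢⱼ.
The separation is r = 1.12 m.
U = (-1.43×10⁻⁷) = -1.43×10⁻⁷ J.

-1.43×10⁻⁷ J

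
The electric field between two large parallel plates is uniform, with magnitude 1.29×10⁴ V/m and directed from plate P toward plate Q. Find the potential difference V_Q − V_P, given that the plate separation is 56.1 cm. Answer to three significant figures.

-7240 V

In a uniform field, potential decreases in the direction of E: ΔV = −E·d for a displacement d parallel to E.
Going from P to Q is a displacement of 56.1 cm along the field, so V_Q − V_P = −Ed = -7240 V.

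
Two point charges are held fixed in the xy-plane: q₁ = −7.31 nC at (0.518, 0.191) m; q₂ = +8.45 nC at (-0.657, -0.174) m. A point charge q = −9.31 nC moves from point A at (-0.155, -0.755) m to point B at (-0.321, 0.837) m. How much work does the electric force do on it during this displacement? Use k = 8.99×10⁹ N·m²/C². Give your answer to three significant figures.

-3.08×10⁻⁷ J

The work done by the electric force is W_field = −ΔU = −q(V_B − V_A) = q(V_A − V_B).
At A: distances to the source charges are 1.16 m, 0.768 m; V_A = Σ kqᵢ/rᵢ = 42.3 V.
At B: distances to the source charges are 1.06 m, 1.07 m; V_B = Σ kqᵢ/rᵢ = 9.24 V.
ΔV = V_B − V_A = -33.1 V.
W_field = −qΔV = −(-9.31×10⁻⁹ C)(-33.1 V) = -3.08×10⁻⁷ J.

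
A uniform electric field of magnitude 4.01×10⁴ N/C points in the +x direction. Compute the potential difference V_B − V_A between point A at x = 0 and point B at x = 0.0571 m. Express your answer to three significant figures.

In a uniform field, potential decreases in the direction of E: V_B − V_A = −E·Δx.
V_B − V_A = −(4.01×10⁴ V/m)(0.0571 m) = -2290 V.

-2290 V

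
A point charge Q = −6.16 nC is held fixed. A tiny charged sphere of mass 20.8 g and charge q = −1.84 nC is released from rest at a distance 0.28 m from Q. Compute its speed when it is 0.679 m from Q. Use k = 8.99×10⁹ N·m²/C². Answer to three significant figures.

Only the electrostatic force acts, so mechanical energy is conserved: ½mv² = U₁ − U₂ = kQq(1/r₁ − 1/r₂).
U₁ − U₂ = (8.99×10⁹ N·m²/C²)(-6.16×10⁻⁹ C)(-1.84×10⁻⁹ C)(1/0.280 − 1/0.679) = 2.14×10⁻⁷ J.
v = √(2·2.14×10⁻⁷/0.0208) = 4.53×10⁻³ m/s.

4.53×10⁻³ m/s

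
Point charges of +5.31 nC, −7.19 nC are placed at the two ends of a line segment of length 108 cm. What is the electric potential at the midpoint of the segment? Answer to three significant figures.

Electric potential is a scalar, so the contributions from each charge add algebraically: V = Σ kqᵢ/rᵢ.
Each charge is 0.540 m from the midpoint.
V = k[(5.31×10⁻⁹)/(0.540) + (-7.19×10⁻⁹)/(0.540)] = -31.3 V.

-31.3 V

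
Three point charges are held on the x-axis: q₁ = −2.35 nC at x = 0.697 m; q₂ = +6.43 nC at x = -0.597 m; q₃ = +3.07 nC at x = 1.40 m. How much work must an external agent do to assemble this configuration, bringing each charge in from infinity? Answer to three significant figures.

-1.08×10⁻⁷ J

The work to assemble the configuration equals its total potential energy, U = Σ kqᵢqⱼ/rᵢⱼ over all pairs.
Pair separations: r₁₂ = 1.29 m, r₁₃ = 0.703 m, r₂₃ = 2.00 m.
U = (-1.05×10⁻⁷) + (-9.23×10⁻⁸) + (8.89×10⁻⁸) = -1.08×10⁻⁷ J.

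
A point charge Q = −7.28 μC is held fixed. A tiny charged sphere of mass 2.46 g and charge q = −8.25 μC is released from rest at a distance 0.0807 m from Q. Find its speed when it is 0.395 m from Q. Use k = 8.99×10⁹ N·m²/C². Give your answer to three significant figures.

65.8 m/s

Only the electrostatic force acts, so mechanical energy is conserved: ½mv² = U₁ − U₂ = kQq(1/r₁ − 1/r₂).
U₁ − U₂ = (8.99×10⁹ N·m²/C²)(-7.28×10⁻⁶ C)(-8.25×10⁻⁶ C)(1/0.0807 − 1/0.395) = 5.32 J.
v = √(2·5.32/2.46×10⁻³) = 65.8 m/s.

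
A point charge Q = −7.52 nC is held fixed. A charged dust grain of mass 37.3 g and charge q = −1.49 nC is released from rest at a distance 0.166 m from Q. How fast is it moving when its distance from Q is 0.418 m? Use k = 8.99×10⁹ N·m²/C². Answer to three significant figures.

4.43×10⁻³ m/s

Only the electrostatic force acts, so mechanical energy is conserved: ½mv² = U₁ − U₂ = kQq(1/r₁ − 1/r₂).
U₁ − U₂ = (8.99×10⁹ N·m²/C²)(-7.52×10⁻⁹ C)(-1.49×10⁻⁹ C)(1/0.166 − 1/0.418) = 3.66×10⁻⁷ J.
v = √(2·3.66×10⁻⁷/0.0373) = 4.43×10⁻³ m/s.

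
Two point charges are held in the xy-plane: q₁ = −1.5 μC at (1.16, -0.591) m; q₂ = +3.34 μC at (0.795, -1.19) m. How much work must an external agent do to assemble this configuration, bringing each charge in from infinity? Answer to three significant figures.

The work to assemble the configuration equals its total potential energy, U = Σ kqᵢqⱼ/rᵢⱼ over all pairs.
Pair separations: r₁₂ = 0.701 m.
U = (-0.0642) = -0.0642 J.

-0.0642 J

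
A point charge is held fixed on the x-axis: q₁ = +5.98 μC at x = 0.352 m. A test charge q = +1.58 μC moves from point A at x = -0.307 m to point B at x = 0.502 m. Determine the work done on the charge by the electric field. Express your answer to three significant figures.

The work done by the electric force is W_field = −ΔU = −q(V_B − V_A) = q(V_A − V_B).
At A: distance to the source charge is 0.659 m; V_A = kq₁/r = 8.16×10⁴ V.
At B: distance to the source charge is 0.150 m; V_B = kq₁/r = 3.58×10⁵ V.
ΔV = V_B − V_A = 2.77×10⁵ V.
W_field = −qΔV = −(1.58×10⁻⁶ C)(2.77×10⁵ V) = -0.437 J.

-0.437 J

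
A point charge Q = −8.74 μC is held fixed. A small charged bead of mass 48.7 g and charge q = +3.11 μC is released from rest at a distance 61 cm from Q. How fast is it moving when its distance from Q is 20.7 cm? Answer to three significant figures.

5.66 m/s

Only the electrostatic force acts, so mechanical energy is conserved: ½mv² = U₁ − U₂ = kQq(1/r₁ − 1/r₂).
U₁ − U₂ = (8.99×10⁹ N·m²/C²)(-8.74×10⁻⁶ C)(3.11×10⁻⁶ C)(1/0.610 − 1/0.207) = 0.780 J.
v = √(2·0.780/0.0487) = 5.66 m/s.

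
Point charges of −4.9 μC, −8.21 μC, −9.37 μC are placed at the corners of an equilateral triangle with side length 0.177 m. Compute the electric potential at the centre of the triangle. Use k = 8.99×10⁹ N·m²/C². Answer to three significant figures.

Electric potential is a scalar, so the contributions from each charge add algebraically: V = Σ kqᵢ/rᵢ.
The distance from each vertex to the centroid is a/√3 = 0.102 m.
V = k[(-4.90×10⁻⁶)/(0.102) + (-8.21×10⁻⁶)/(0.102) + (-9.37×10⁻⁶)/(0.102)] = -1.98×10⁶ V.

-1.98×10⁶ V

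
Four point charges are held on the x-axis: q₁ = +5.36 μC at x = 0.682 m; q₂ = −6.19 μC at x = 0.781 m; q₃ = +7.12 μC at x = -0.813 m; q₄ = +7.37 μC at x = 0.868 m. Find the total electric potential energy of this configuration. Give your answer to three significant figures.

-5.56 J

The assembly work is the sum of pairwise potential energies, U = Σ_{i<j} kqᵢqⱼ/rᵢⱼ.
Pair separations: r₁₂ = 0.0990 m, r₁₃ = 1.50 m, r₁₄ = 0.186 m, r₂₃ = 1.59 m, r₂₄ = 0.0870 m, r₃₄ = 1.68 m.
Summing all 6 pair terms gives U = -5.56 J.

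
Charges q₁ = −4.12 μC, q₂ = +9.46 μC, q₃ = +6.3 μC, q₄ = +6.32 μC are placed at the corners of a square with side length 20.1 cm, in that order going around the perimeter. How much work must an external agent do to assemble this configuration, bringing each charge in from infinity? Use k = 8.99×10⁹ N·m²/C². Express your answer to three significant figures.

2.61 J

The work to assemble the configuration equals its total potential energy, U = Σ kqᵢqⱼ/rᵢⱼ over all pairs.
The four side pairs have separation 0.201 m and the two diagonal pairs 0.284 m.
Summing all 6 pair terms gives U = 2.61 J.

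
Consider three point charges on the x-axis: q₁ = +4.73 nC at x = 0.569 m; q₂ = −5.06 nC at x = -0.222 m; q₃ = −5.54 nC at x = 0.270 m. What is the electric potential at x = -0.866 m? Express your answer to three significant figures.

The total potential is the scalar sum of each charge's contribution, V = Σ kqᵢ/rᵢ.
Distances from the field point to each charge: r₁ = 1.44 m, r₂ = 0.644 m, r₃ = 1.14 m.
V = k[(4.73×10⁻⁹)/(1.44) + (-5.06×10⁻⁹)/(0.644) + (-5.54×10⁻⁹)/(1.14)] = -84.8 V.

-84.8 V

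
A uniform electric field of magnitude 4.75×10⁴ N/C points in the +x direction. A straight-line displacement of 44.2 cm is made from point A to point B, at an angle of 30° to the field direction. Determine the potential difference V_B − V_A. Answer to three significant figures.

Only the component of displacement along E changes the potential: ΔV = −E·d·cosθ.
ΔV = −(4.75×10⁴ V/m)(0.442 m)cos30° = -1.82×10⁴ V.

-1.82×10⁴ V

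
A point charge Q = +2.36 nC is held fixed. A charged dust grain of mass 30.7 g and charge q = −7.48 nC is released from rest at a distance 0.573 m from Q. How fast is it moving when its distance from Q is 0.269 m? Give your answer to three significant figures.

Only the electrostatic force acts, so mechanical energy is conserved: ½mv² = U₁ − U₂ = kQq(1/r₁ − 1/r₂).
U₁ − U₂ = (8.99×10⁹ N·m²/C²)(2.36×10⁻⁹ C)(-7.48×10⁻⁹ C)(1/0.573 − 1/0.269) = 3.13×10⁻⁷ J.
v = √(2·3.13×10⁻⁷/0.0307) = 4.52×10⁻³ m/s.

4.52×10⁻³ m/s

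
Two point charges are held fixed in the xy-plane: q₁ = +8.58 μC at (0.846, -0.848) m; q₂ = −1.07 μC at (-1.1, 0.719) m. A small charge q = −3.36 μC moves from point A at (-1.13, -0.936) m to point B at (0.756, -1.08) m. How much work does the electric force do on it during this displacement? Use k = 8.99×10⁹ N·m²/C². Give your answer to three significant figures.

The work done by the electric force is W_field = −ΔU = −q(V_B − V_A) = q(V_A − V_B).
At A: distances to the source charges are 1.98 m, 1.66 m; V_A = Σ kqᵢ/rᵢ = 3.32×10⁴ V.
At B: distances to the source charges are 0.249 m, 2.58 m; V_B = Σ kqᵢ/rᵢ = 3.06×10⁵ V.
ΔV = V_B − V_A = 2.73×10⁵ V.
W_field = −qΔV = −(-3.36×10⁻⁶ C)(2.73×10⁵ V) = 0.917 J.

0.917 J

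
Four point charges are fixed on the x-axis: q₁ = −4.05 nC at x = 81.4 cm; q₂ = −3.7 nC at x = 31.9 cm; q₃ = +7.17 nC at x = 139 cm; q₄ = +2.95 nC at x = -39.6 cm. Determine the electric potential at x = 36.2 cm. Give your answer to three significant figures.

-756 V

The total potential is the scalar sum of each charge's contribution, V = Σ kqᵢ/rᵢ.
Distances from the field point to each charge: r₁ = 0.452 m, r₂ = 0.0430 m, r₃ = 1.03 m, r₄ = 0.758 m.
V = k[(-4.05×10⁻⁹)/(0.452) + (-3.70×10⁻⁹)/(0.0430) + (7.17×10⁻⁹)/(1.03) + (2.95×10⁻⁹)/(0.758)] = -756 V.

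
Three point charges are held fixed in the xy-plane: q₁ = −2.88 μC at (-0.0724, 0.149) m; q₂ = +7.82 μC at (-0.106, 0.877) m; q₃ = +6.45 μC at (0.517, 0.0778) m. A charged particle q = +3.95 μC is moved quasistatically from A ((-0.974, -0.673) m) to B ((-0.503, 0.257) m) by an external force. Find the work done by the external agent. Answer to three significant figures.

0.158 J

For quasistatic motion the external work equals the change in potential energy: W_ext = qΔV = q(V_B − V_A).
At A: distances to the source charges are 1.22 m, 1.78 m, 1.67 m; V_A = Σ kqᵢ/rᵢ = 5.31×10⁴ V.
At B: distances to the source charges are 0.444 m, 0.736 m, 1.04 m; V_B = Σ kqᵢ/rᵢ = 9.32×10⁴ V.
ΔV = V_B − V_A = 4.01×10⁴ V.
W_ext = qΔV = (3.95×10⁻⁶ C)(4.01×10⁴ V) = 0.158 J.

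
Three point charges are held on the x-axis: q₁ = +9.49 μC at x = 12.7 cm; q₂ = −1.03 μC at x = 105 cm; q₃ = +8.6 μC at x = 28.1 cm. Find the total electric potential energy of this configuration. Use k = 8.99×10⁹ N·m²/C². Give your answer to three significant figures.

4.57 J

The assembly work is the sum of pairwise potential energies, U = Σ_{i<j} kqᵢqⱼ/rᵢⱼ.
Pair separations: r₁₂ = 0.923 m, r₁₃ = 0.154 m, r₂₃ = 0.769 m.
U = (-0.0952) + (4.76) + (-0.104) = 4.57 J.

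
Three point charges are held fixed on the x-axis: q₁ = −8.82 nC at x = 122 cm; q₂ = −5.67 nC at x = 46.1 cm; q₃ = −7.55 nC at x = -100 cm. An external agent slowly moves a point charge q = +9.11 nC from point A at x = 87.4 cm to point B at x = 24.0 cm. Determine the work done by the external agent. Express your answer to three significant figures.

2.05×10⁻⁷ J

For quasistatic motion the external work equals the change in potential energy: W_ext = qΔV = q(V_B − V_A).
At A: distances to the source charges are 0.346 m, 0.413 m, 1.87 m; V_A = Σ kqᵢ/rᵢ = -389 V.
At B: distances to the source charges are 0.980 m, 0.221 m, 1.24 m; V_B = Σ kqᵢ/rᵢ = -366 V.
ΔV = V_B − V_A = 22.5 V.
W_ext = qΔV = (9.11×10⁻⁹ C)(22.5 V) = 2.05×10⁻⁷ J.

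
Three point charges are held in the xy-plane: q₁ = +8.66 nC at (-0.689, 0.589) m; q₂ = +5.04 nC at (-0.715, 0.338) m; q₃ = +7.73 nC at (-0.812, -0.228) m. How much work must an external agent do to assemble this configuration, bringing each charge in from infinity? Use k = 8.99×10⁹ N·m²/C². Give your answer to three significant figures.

2.89×10⁻⁶ J

The work to assemble the configuration equals its total potential energy, U = Σ kqᵢqⱼ/rᵢⱼ over all pairs.
Pair separations: r₁₂ = 0.252 m, r₁₃ = 0.826 m, r₂₃ = 0.574 m.
U = (1.55×10⁻⁶) + (7.28×10⁻⁷) + (6.10×10⁻⁷) = 2.89×10⁻⁶ J.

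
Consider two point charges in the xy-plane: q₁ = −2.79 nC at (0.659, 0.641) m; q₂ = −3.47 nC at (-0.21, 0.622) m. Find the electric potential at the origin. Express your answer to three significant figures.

-74.8 V

The total potential is the scalar sum of each charge's contribution, V = Σ kqᵢ/rᵢ.
Distances from the field point to each charge: r₁ = 0.919 m, r₂ = 0.656 m.
V = k[(-2.79×10⁻⁹)/(0.919) + (-3.47×10⁻⁹)/(0.656)] = -74.8 V.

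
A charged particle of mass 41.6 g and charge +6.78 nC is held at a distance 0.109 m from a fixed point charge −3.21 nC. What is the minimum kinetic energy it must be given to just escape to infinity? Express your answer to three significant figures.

1.80×10⁻⁶ J

To just escape, total mechanical energy must reach zero at infinity: ½mv²_min + U = 0, so ½mv²_min = −U = |kQq|/r.
|U| = |kQq|/r = (8.99×10⁹ N·m²/C²)(3.21×10⁻⁹)(6.78×10⁻⁹)/(0.109) = 1.80×10⁻⁶ J.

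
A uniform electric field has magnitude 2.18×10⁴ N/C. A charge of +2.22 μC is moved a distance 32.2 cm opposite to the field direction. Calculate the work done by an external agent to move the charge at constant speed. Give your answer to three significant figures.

0.0156 J

The potential change for a displacement 32.2 cm opposite to the field direction is ΔV = +Ed = 7020 V.
W_ext = qΔV = 0.0156 J.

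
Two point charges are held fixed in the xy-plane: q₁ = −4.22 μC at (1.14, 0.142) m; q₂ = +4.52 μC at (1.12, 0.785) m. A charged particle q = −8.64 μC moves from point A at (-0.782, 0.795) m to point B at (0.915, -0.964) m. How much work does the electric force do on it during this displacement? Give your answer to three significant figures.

The work done by the electric force is W_field = −ΔU = −q(V_B − V_A) = q(V_A − V_B).
At A: distances to the source charges are 2.03 m, 1.90 m; V_A = Σ kqᵢ/rᵢ = 2670 V.
At B: distances to the source charges are 1.13 m, 1.76 m; V_B = Σ kqᵢ/rᵢ = -1.05×10⁴ V.
ΔV = V_B − V_A = -1.32×10⁴ V.
W_field = −qΔV = −(-8.64×10⁻⁶ C)(-1.32×10⁴ V) = -0.114 J.

-0.114 J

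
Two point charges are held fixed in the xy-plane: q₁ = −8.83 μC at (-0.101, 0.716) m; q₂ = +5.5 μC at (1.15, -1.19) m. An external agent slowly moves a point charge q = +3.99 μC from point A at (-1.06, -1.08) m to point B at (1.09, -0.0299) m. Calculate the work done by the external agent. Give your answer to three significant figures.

For quasistatic motion the external work equals the change in potential energy: W_ext = qΔV = q(V_B − V_A).
At A: distances to the source charges are 2.04 m, 2.21 m; V_A = Σ kqᵢ/rᵢ = -1.66×10⁴ V.
At B: distances to the source charges are 1.41 m, 1.16 m; V_B = Σ kqᵢ/rᵢ = -1.39×10⁴ V.
ΔV = V_B − V_A = 2720 V.
W_ext = qΔV = (3.99×10⁻⁶ C)(2720 V) = 0.0109 J.

0.0109 J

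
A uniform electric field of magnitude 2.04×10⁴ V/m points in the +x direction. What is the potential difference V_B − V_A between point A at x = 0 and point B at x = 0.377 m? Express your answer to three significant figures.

-7690 V

In a uniform field, potential decreases in the direction of E: V_B − V_A = −E·Δx.
V_B − V_A = −(2.04×10⁴ V/m)(0.377 m) = -7690 V.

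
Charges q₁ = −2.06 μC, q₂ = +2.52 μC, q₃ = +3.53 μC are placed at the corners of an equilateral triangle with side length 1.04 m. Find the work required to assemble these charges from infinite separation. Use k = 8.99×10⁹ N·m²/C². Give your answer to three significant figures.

The work to assemble the configuration equals its total potential energy, U = Σ kqᵢqⱼ/rᵢⱼ over all pairs.
All three pair separations equal the side length, 1.04 m.
U = (-0.0449) + (-0.0629) + (0.0769) = -0.0308 J.

-0.0308 J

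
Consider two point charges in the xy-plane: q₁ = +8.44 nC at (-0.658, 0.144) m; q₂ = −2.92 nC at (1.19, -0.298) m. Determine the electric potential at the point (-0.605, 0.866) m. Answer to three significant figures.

The total potential is the scalar sum of each charge's contribution, V = Σ kqᵢ/rᵢ.
Distances from the field point to each charge: r₁ = 0.724 m, r₂ = 2.14 m.
V = k[(8.44×10⁻⁹)/(0.724) + (-2.92×10⁻⁹)/(2.14)] = 92.5 V.

92.5 V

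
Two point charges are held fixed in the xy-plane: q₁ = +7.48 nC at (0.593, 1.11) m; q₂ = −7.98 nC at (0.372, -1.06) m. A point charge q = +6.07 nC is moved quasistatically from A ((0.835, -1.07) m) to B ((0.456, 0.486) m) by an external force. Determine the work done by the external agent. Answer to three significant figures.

1.11×10⁻⁶ J

For quasistatic motion the external work equals the change in potential energy: W_ext = qΔV = q(V_B − V_A).
At A: distances to the source charges are 2.19 m, 0.463 m; V_A = Σ kqᵢ/rᵢ = -124 V.
At B: distances to the source charges are 0.639 m, 1.55 m; V_B = Σ kqᵢ/rᵢ = 58.9 V.
ΔV = V_B − V_A = 183 V.
W_ext = qΔV = (6.07×10⁻⁹ C)(183 V) = 1.11×10⁻⁶ J.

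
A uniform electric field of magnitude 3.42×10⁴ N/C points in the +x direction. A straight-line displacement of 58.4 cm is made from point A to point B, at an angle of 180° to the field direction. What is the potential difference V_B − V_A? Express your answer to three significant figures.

Only the component of displacement along E changes the potential: ΔV = −E·d·cosθ.
ΔV = −(3.42×10⁴ V/m)(0.584 m)cos180° = 2.00×10⁴ V.

2.00×10⁴ V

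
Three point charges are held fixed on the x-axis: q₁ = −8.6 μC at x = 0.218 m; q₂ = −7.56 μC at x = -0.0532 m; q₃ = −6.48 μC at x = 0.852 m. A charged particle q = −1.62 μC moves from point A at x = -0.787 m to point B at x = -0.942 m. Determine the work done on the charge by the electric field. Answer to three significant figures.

0.0478 J

The work done by the electric force is W_field = −ΔU = −q(V_B − V_A) = q(V_A − V_B).
At A: distances to the source charges are 1.01 m, 0.734 m, 1.64 m; V_A = Σ kqᵢ/rᵢ = -2.05×10⁵ V.
At B: distances to the source charges are 1.16 m, 0.889 m, 1.79 m; V_B = Σ kqᵢ/rᵢ = -1.76×10⁵ V.
ΔV = V_B − V_A = 2.95×10⁴ V.
W_field = −qΔV = −(-1.62×10⁻⁶ C)(2.95×10⁴ V) = 0.0478 J.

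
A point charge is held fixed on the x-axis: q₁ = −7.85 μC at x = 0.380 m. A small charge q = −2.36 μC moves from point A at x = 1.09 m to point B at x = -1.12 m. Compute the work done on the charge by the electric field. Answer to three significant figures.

The work done by the electric force is W_field = −ΔU = −q(V_B − V_A) = q(V_A − V_B).
At A: distance to the source charge is 0.710 m; V_A = kq₁/r = -9.94×10⁴ V.
At B: distance to the source charge is 1.50 m; V_B = kq₁/r = -4.70×10⁴ V.
ΔV = V_B − V_A = 5.23×10⁴ V.
W_field = −qΔV = −(-2.36×10⁻⁶ C)(5.23×10⁴ V) = 0.124 J.

0.124 J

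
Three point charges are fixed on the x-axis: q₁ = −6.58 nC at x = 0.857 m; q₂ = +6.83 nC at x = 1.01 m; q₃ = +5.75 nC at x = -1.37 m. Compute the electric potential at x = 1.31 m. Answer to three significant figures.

93.4 V

The total potential is the scalar sum of each charge's contribution, V = Σ kqᵢ/rᵢ.
Distances from the field point to each charge: r₁ = 0.453 m, r₂ = 0.300 m, r₃ = 2.68 m.
V = k[(-6.58×10⁻⁹)/(0.453) + (6.83×10⁻⁹)/(0.300) + (5.75×10⁻⁹)/(2.68)] = 93.4 V.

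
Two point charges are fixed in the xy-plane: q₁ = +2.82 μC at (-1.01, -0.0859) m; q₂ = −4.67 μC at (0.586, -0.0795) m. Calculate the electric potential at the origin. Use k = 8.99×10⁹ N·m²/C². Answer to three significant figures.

The total potential is the scalar sum of each charge's contribution, V = Σ kqᵢ/rᵢ.
Distances from the field point to each charge: r₁ = 1.01 m, r₂ = 0.591 m.
V = k[(2.82×10⁻⁶)/(1.01) + (-4.67×10⁻⁶)/(0.591)] = -4.60×10⁴ V.

-4.60×10⁴ V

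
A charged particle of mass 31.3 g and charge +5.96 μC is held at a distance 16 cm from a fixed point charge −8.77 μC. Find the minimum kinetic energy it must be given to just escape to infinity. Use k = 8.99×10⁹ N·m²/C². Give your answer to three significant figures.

To just escape, total mechanical energy must reach zero at infinity: ½mv²_min + U = 0, so ½mv²_min = −U = |kQq|/r.
|U| = |kQq|/r = (8.99×10⁹ N·m²/C²)(8.77×10⁻⁶)(5.96×10⁻⁶)/(0.160) = 2.94 J.

2.94 J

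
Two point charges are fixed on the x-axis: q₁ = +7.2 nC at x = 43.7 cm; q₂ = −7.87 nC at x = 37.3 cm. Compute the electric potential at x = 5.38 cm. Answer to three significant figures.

-52.7 V

The total potential is the scalar sum of each charge's contribution, V = Σ kqᵢ/rᵢ.
Distances from the field point to each charge: r₁ = 0.383 m, r₂ = 0.319 m.
V = k[(7.20×10⁻⁹)/(0.383) + (-7.87×10⁻⁹)/(0.319)] = -52.7 V.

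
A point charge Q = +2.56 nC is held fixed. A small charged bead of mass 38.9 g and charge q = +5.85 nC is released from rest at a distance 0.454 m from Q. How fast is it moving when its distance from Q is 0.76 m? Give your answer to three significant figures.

2.48×10⁻³ m/s

Only the electrostatic force acts, so mechanical energy is conserved: ½mv² = U₁ − U₂ = kQq(1/r₁ − 1/r₂).
U₁ − U₂ = (8.99×10⁹ N·m²/C²)(2.56×10⁻⁹ C)(5.85×10⁻⁹ C)(1/0.454 − 1/0.760) = 1.19×10⁻⁷ J.
v = √(2·1.19×10⁻⁷/0.0389) = 2.48×10⁻³ m/s.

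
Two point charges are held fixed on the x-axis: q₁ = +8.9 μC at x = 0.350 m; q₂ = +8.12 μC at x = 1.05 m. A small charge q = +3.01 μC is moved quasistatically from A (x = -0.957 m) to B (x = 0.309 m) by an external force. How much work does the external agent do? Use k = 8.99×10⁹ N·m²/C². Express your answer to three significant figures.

For quasistatic motion the external work equals the change in potential energy: W_ext = qΔV = q(V_B − V_A).
At A: distances to the source charges are 1.31 m, 2.01 m; V_A = Σ kqᵢ/rᵢ = 9.76×10⁴ V.
At B: distances to the source charges are 0.0410 m, 0.741 m; V_B = Σ kqᵢ/rᵢ = 2.05×10⁶ V.
ΔV = V_B − V_A = 1.95×10⁶ V.
W_ext = qΔV = (3.01×10⁻⁶ C)(1.95×10⁶ V) = 5.88 J.

5.88 J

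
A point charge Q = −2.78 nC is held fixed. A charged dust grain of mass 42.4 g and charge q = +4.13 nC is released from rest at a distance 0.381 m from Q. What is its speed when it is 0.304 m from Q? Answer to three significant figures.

1.80×10⁻³ m/s

Only the electrostatic force acts, so mechanical energy is conserved: ½mv² = U₁ − U₂ = kQq(1/r₁ − 1/r₂).
U₁ − U₂ = (8.99×10⁹ N·m²/C²)(-2.78×10⁻⁹ C)(4.13×10⁻⁹ C)(1/0.381 − 1/0.304) = 6.86×10⁻⁸ J.
v = √(2·6.86×10⁻⁸/0.0424) = 1.80×10⁻³ m/s.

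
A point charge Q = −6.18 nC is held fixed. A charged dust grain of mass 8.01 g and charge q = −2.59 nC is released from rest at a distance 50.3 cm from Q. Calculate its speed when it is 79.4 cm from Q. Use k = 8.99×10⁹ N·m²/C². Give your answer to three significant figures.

Only the electrostatic force acts, so mechanical energy is conserved: ½mv² = U₁ − U₂ = kQq(1/r₁ − 1/r₂).
U₁ − U₂ = (8.99×10⁹ N·m²/C²)(-6.18×10⁻⁹ C)(-2.59×10⁻⁹ C)(1/0.503 − 1/0.794) = 1.05×10⁻⁷ J.
v = √(2·1.05×10⁻⁷/8.01×10⁻³) = 5.12×10⁻³ m/s.

5.12×10⁻³ m/s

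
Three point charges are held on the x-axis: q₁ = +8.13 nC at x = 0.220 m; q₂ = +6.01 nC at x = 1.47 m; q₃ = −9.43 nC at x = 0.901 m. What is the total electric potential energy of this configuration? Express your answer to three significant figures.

-1.56×10⁻⁶ J

The assembly work is the sum of pairwise potential energies, U = Σ_{i<j} kqᵢqⱼ/rᵢⱼ.
Pair separations: r₁₂ = 1.25 m, r₁₃ = 0.681 m, r₂₃ = 0.569 m.
U = (3.51×10⁻⁷) + (-1.01×10⁻⁶) + (-8.95×10⁻⁷) = -1.56×10⁻⁶ J.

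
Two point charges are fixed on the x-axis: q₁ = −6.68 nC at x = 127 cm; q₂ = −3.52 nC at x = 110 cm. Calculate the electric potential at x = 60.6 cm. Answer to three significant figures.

The total potential is the scalar sum of each charge's contribution, V = Σ kqᵢ/rᵢ.
Distances from the field point to each charge: r₁ = 0.664 m, r₂ = 0.494 m.
V = k[(-6.68×10⁻⁹)/(0.664) + (-3.52×10⁻⁹)/(0.494)] = -154 V.

-154 V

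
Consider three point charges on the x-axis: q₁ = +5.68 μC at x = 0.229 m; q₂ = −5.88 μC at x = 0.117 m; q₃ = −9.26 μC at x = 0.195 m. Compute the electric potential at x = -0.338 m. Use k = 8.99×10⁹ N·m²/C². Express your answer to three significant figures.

Electric potential is a scalar, so the contributions from each charge add algebraically: V = Σ kqᵢ/rᵢ.
Distances from the field point to each charge: r₁ = 0.567 m, r₂ = 0.455 m, r₃ = 0.533 m.
V = k[(5.68×10⁻⁶)/(0.567) + (-5.88×10⁻⁶)/(0.455) + (-9.26×10⁻⁶)/(0.533)] = -1.82×10⁵ V.

-1.82×10⁵ V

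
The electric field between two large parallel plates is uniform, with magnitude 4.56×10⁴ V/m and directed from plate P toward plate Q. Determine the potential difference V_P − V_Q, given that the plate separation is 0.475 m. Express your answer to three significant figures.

In a uniform field, potential decreases in the direction of E: ΔV = −E·d for a displacement d parallel to E.
Going from Q to P is a displacement of 0.475 m opposite to the field, so V_P − V_Q = +Ed = 2.17×10⁴ V.

2.17×10⁴ V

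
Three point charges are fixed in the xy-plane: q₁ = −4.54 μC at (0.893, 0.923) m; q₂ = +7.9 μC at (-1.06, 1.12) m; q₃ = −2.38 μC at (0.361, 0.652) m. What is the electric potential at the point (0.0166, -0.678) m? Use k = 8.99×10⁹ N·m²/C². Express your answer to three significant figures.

The total potential is the scalar sum of each charge's contribution, V = Σ kqᵢ/rᵢ.
Distances from the field point to each charge: r₁ = 1.83 m, r₂ = 2.10 m, r₃ = 1.37 m.
V = k[(-4.54×10⁻⁶)/(1.83) + (7.90×10⁻⁶)/(2.10) + (-2.38×10⁻⁶)/(1.37)] = -4050 V.

-4050 V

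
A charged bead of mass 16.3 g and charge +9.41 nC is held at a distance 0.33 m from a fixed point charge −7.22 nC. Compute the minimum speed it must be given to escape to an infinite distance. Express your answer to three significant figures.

0.0151 m/s

To just escape, total mechanical energy must reach zero at infinity: ½mv²_min + U = 0, so ½mv²_min = −U = |kQq|/r.
|U| = |kQq|/r = (8.99×10⁹ N·m²/C²)(7.22×10⁻⁹)(9.41×10⁻⁹)/(0.330) = 1.85×10⁻⁶ J.
v_min = √(2|U|/m) = √(2·1.85×10⁻⁶/0.0163) = 0.0151 m/s.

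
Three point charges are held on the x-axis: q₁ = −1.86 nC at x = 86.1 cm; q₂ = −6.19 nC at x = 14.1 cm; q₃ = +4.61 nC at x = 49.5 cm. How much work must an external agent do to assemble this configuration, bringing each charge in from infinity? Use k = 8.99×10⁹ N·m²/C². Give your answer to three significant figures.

-7.92×10⁻⁷ J

The assembly work is the sum of pairwise potential energies, U = Σ_{i<j} kqᵢqⱼ/rᵢⱼ.
Pair separations: r₁₂ = 0.720 m, r₁₃ = 0.366 m, r₂₃ = 0.354 m.
U = (1.44×10⁻⁷) + (-2.11×10⁻⁷) + (-7.25×10⁻⁷) = -7.92×10⁻⁷ J.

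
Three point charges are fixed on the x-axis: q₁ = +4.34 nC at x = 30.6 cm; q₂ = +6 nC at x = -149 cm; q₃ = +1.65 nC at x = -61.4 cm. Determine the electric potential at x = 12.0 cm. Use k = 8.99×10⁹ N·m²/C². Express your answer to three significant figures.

Electric potential is a scalar, so the contributions from each charge add algebraically: V = Σ kqᵢ/rᵢ.
Distances from the field point to each charge: r₁ = 0.186 m, r₂ = 1.61 m, r₃ = 0.734 m.
V = k[(4.34×10⁻⁹)/(0.186) + (6.00×10⁻⁹)/(1.61) + (1.65×10⁻⁹)/(0.734)] = 263 V.

263 V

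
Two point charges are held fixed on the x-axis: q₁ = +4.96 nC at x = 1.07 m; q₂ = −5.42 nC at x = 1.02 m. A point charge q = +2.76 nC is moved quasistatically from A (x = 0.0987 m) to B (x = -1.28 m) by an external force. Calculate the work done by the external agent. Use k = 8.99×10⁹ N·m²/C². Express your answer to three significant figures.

For quasistatic motion the external work equals the change in potential energy: W_ext = qΔV = q(V_B − V_A).
At A: distances to the source charges are 0.971 m, 0.921 m; V_A = Σ kqᵢ/rᵢ = -6.98 V.
At B: distances to the source charges are 2.35 m, 2.30 m; V_B = Σ kqᵢ/rᵢ = -2.21 V.
ΔV = V_B − V_A = 4.77 V.
W_ext = qΔV = (2.76×10⁻⁹ C)(4.77 V) = 1.32×10⁻⁸ J.

1.32×10⁻⁸ J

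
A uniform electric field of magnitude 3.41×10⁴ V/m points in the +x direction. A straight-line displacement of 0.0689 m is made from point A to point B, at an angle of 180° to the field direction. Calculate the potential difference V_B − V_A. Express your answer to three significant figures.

2350 V

Only the component of displacement along E changes the potential: ΔV = −E·d·cosθ.
ΔV = −(3.41×10⁴ V/m)(0.0689 m)cos180° = 2350 V.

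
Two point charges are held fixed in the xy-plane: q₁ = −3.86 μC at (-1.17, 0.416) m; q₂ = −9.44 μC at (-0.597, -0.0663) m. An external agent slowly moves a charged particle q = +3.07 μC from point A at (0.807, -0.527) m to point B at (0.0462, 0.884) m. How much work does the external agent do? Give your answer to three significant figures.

For quasistatic motion the external work equals the change in potential energy: W_ext = qΔV = q(V_B − V_A).
At A: distances to the source charges are 2.19 m, 1.48 m; V_A = Σ kqᵢ/rᵢ = -7.33×10⁴ V.
At B: distances to the source charges are 1.30 m, 1.15 m; V_B = Σ kqᵢ/rᵢ = -1.01×10⁵ V.
ΔV = V_B − V_A = -2.73×10⁴ V.
W_ext = qΔV = (3.07×10⁻⁶ C)(-2.73×10⁴ V) = -0.0838 J.

-0.0838 J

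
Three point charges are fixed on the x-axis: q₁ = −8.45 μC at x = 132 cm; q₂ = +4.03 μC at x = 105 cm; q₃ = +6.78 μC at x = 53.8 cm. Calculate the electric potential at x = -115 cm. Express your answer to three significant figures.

Electric potential is a scalar, so the contributions from each charge add algebraically: V = Σ kqᵢ/rᵢ.
Distances from the field point to each charge: r₁ = 2.47 m, r₂ = 2.20 m, r₃ = 1.69 m.
V = k[(-8.45×10⁻⁶)/(2.47) + (4.03×10⁻⁶)/(2.20) + (6.78×10⁻⁶)/(1.69)] = 2.18×10⁴ V.

2.18×10⁴ V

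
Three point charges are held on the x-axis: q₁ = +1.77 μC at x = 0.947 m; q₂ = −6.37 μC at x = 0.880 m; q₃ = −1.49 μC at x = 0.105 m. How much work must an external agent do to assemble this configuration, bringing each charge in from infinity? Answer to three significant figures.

-1.43 J

The work to assemble the configuration equals its total potential energy, U = Σ kqᵢqⱼ/rᵢⱼ over all pairs.
Pair separations: r₁₂ = 0.0670 m, r₁₃ = 0.842 m, r₂₃ = 0.775 m.
U = (-1.51) + (-0.0282) + (0.110) = -1.43 J.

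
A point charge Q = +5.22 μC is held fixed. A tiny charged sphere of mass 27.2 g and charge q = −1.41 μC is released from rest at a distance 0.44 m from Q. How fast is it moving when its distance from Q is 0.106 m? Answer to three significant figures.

Only the electrostatic force acts, so mechanical energy is conserved: ½mv² = U₁ − U₂ = kQq(1/r₁ − 1/r₂).
U₁ − U₂ = (8.99×10⁹ N·m²/C²)(5.22×10⁻⁶ C)(-1.41×10⁻⁶ C)(1/0.440 − 1/0.106) = 0.474 J.
v = √(2·0.474/0.0272) = 5.90 m/s.

5.90 m/s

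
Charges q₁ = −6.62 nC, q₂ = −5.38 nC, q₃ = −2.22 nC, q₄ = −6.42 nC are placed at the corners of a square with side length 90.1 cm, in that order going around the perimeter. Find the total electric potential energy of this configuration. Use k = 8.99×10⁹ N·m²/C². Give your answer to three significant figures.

1.39×10⁻⁶ J

The work to assemble the configuration equals its total potential energy, U = Σ kqᵢqⱼ/rᵢⱼ over all pairs.
The four side pairs have separation 0.901 m and the two diagonal pairs 1.27 m.
Summing all 6 pair terms gives U = 1.39×10⁻⁶ J.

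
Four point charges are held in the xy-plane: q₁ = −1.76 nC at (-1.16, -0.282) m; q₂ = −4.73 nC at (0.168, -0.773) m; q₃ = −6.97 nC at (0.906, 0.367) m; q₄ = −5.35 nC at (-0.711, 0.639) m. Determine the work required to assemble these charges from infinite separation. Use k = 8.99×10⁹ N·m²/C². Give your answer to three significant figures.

7.46×10⁻⁷ J

The work to assemble the configuration equals its total potential energy, U = Σ kqᵢqⱼ/rᵢⱼ over all pairs.
Pair separations: r₁₂ = 1.42 m, r₁₃ = 2.17 m, r₁₄ = 1.02 m, r₂₃ = 1.36 m, r₂₄ = 1.66 m, r₃₄ = 1.64 m.
Summing all 6 pair terms gives U = 7.46×10⁻⁷ J.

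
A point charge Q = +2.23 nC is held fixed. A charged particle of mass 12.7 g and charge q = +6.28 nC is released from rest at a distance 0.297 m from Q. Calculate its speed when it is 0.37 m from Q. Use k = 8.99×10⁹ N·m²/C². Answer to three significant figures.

Only the electrostatic force acts, so mechanical energy is conserved: ½mv² = U₁ − U₂ = kQq(1/r₁ − 1/r₂).
U₁ − U₂ = (8.99×10⁹ N·m²/C²)(2.23×10⁻⁹ C)(6.28×10⁻⁹ C)(1/0.297 − 1/0.370) = 8.36×10⁻⁸ J.
v = √(2·8.36×10⁻⁸/0.0127) = 3.63×10⁻³ m/s.

3.63×10⁻³ m/s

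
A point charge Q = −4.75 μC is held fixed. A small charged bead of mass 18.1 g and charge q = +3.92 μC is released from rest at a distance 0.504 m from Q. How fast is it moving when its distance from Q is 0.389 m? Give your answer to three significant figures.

3.29 m/s

Only the electrostatic force acts, so mechanical energy is conserved: ½mv² = U₁ − U₂ = kQq(1/r₁ − 1/r₂).
U₁ − U₂ = (8.99×10⁹ N·m²/C²)(-4.75×10⁻⁶ C)(3.92×10⁻⁶ C)(1/0.504 − 1/0.389) = 0.0982 J.
v = √(2·0.0982/0.0181) = 3.29 m/s.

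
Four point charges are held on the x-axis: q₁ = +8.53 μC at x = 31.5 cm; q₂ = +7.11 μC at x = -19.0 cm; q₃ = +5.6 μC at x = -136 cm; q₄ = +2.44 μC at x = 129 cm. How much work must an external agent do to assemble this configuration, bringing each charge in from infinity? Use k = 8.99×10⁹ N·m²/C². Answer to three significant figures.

1.99 J

The work to assemble the configuration equals its total potential energy, U = Σ kqᵢqⱼ/rᵢⱼ over all pairs.
Pair separations: r₁₂ = 0.505 m, r₁₃ = 1.68 m, r₁₄ = 0.975 m, r₂₃ = 1.17 m, r₂₄ = 1.48 m, r₃₄ = 2.65 m.
Summing all 6 pair terms gives U = 1.99 J.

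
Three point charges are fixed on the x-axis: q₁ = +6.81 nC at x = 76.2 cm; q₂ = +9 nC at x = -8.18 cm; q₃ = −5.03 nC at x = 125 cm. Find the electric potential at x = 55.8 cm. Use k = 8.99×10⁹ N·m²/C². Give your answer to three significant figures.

361 V

The total potential is the scalar sum of each charge's contribution, V = Σ kqᵢ/rᵢ.
Distances from the field point to each charge: r₁ = 0.204 m, r₂ = 0.640 m, r₃ = 0.692 m.
V = k[(6.81×10⁻⁹)/(0.204) + (9.00×10⁻⁹)/(0.640) + (-5.03×10⁻⁹)/(0.692)] = 361 V.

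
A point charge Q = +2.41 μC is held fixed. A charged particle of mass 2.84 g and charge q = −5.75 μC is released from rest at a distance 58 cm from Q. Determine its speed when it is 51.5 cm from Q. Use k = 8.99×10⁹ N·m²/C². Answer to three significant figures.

Only the electrostatic force acts, so mechanical energy is conserved: ½mv² = U₁ − U₂ = kQq(1/r₁ − 1/r₂).
U₁ − U₂ = (8.99×10⁹ N·m²/C²)(2.41×10⁻⁶ C)(-5.75×10⁻⁶ C)(1/0.580 − 1/0.515) = 0.0271 J.
v = √(2·0.0271/2.84×10⁻³) = 4.37 m/s.

4.37 m/s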